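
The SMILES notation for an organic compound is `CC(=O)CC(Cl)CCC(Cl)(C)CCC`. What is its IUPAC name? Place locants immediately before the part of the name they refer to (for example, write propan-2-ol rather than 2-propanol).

The longest carbon chain that includes the carbonyl has 10 carbons, so the parent hydride is decane.
The principal characteristic group is a ketone (C=O on an internal carbon), named with the suffix -one.
Number the chain so that numbering from this end puts the carbonyl group at C-2 rather than C-9.
This places the carbonyl at C-2; chloro groups at C-4 and C-7; a methyl group at C-7.
Prefixes are listed alphabetically: chloro, methyl.
Putting it together: 4,7-dichloro-7-methyldecan-2-one.

4,7-dichloro-7-methyldecan-2-one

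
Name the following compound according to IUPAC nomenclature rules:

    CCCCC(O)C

hexan-2-ol

Counting along the main chain through the –OH group gives 6 carbons: the parent is hexane.
The highest-priority functional group is an alcohol (–OH), so the name ends in -ol.
Choose the numbering such that numbering from this end puts the hydroxyl group at C-2 rather than C-5.
That gives the hydroxyl at C-2.
Assembling the pieces gives hexan-2-ol.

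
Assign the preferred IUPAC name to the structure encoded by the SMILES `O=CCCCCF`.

5-fluoropentanal

Counting along the main chain through the –CHO group gives 5 carbons: the parent is pentane.
The principal characteristic group is an aldehyde (terminal –CHO), named with the suffix -al.
The numbering direction is chosen so that the aldehyde carbon is C-1 by definition.
This places a fluoro group at C-5.
Assembling the pieces gives 5-fluoropentanal.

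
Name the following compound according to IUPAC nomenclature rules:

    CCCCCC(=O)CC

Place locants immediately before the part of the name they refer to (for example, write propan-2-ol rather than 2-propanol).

octan-3-one

The longest chain bearing the carbonyl is 8 carbons long (octane).
A ketone (C=O on an internal carbon) is the principal characteristic group, giving the suffix -one.
Number the chain so that numbering from this end puts the carbonyl group at C-3 rather than C-6.
That gives the carbonyl at C-3.
Assembling the pieces gives octan-3-one.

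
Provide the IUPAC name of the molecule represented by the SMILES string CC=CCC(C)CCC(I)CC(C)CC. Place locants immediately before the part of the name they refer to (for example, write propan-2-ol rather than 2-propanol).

The longest chain bearing the multiple bond is 12 carbons long (dodecane).
There is one C=C double bond, indicated by the ending -ene.
The numbering direction is chosen so that numbering from this end puts the double bond at C-2 rather than C-10.
That gives the double bond between C-2 and C-3; an iodo group at C-8; methyl groups at C-5 and C-10.
The substituents are ordered alphabetically, ignoring any di-/tri- multipliers.
The name is 8-iodo-5,10-dimethyldodec-2-ene.

8-iodo-5,10-dimethyldodec-2-ene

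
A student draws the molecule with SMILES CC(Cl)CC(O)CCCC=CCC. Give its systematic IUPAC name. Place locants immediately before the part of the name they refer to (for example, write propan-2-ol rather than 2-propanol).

Counting along the main chain through the –OH group and the multiple bond gives 11 carbons: the parent is undecane.
The highest-priority functional group is an alcohol (–OH), so the name ends in -ol.
The chain contains a C=C double bond, so the unsaturation ending is -ene.
Number the chain so that numbering from this end puts the hydroxyl group at C-4 rather than C-8.
That gives the hydroxyl at C-4; the double bond between C-8 and C-9; a chloro group at C-2.
Putting it together: 2-chloroundec-8-en-4-ol.

2-chloroundec-8-en-4-ol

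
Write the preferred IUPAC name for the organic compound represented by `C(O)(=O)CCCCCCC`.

The longest carbon chain that includes the –COOH group has 8 carbons, so the parent hydride is octane.
The highest-priority functional group is a carboxylic acid (terminal –COOH), so the name ends in -oic acid.
Number the chain so that the carboxylic acid carbon is C-1 by definition.
Putting it together: octanoic acid.

octanoic acid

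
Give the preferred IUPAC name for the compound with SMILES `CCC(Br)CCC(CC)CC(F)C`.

7-bromo-4-ethyl-2-fluorononane

The longest carbon chain is 9 atoms: the parent is nonane.
Number the chain so that the substituent locant set {2,4,7} is lower than {3,6,8} at the first point of difference.
That gives a bromo group at C-7; an ethyl group at C-4; a fluoro group at C-2.
Prefixes are listed alphabetically: bromo, ethyl, fluoro.
Putting it together: 7-bromo-4-ethyl-2-fluorononane.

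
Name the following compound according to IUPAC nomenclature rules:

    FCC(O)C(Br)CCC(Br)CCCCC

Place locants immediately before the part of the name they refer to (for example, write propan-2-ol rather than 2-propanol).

The longest chain bearing the –OH group is 11 carbons long (undecane).
The highest-priority functional group is an alcohol (–OH), so the name ends in -ol.
Number the chain so that numbering from this end puts the hydroxyl group at C-2 rather than C-10.
That gives the hydroxyl at C-2; bromo groups at C-3 and C-6; a fluoro group at C-1.
Prefixes are listed alphabetically: bromo, fluoro.
Assembling the pieces gives 3,6-dibromo-1-fluoroundecan-2-ol.

3,6-dibromo-1-fluoroundecan-2-ol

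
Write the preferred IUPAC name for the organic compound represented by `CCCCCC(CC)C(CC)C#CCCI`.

Counting along the main chain through the multiple bond gives 11 carbons: the parent is undecane.
There is one C≡C triple bond, indicated by the ending -yne.
The numbering direction is chosen so that numbering from this end puts the triple bond at C-3 rather than C-8.
This places the triple bond between C-3 and C-4; ethyl groups at C-5 and C-6; an iodo group at C-1.
Substituent prefixes are cited in alphabetical order (multiplying prefixes like di-/tri- are ignored for ordering).
The name is 5,6-diethyl-1-iodoundec-3-yne.

5,6-diethyl-1-iodoundec-3-yne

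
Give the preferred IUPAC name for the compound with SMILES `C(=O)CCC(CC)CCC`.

The longest chain bearing the –CHO group is 7 carbons long (heptane).
An aldehyde (terminal –CHO) is the principal characteristic group, giving the suffix -al.
Number the chain so that the aldehyde carbon is C-1 by definition.
That gives an ethyl group at C-4.
Assembling the pieces gives 4-ethylheptanal.

4-ethylheptanal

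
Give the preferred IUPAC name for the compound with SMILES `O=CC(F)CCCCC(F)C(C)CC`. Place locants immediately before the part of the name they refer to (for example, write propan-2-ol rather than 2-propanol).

The longest chain bearing the –CHO group is 10 carbons long (decane).
The highest-priority functional group is an aldehyde (terminal –CHO), so the name ends in -al.
Number the chain so that the aldehyde carbon is C-1 by definition.
With this numbering: fluoro groups at C-2 and C-7; a methyl group at C-8.
Substituent prefixes are cited in alphabetical order (multiplying prefixes like di-/tri- are ignored for ordering).
Assembling the pieces gives 2,7-difluoro-8-methyldecanal.

2,7-difluoro-8-methyldecanal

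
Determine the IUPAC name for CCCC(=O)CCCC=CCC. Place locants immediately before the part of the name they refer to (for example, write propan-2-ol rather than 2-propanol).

undec-8-en-4-one

Counting along the main chain through the carbonyl and the multiple bond gives 11 carbons: the parent is undecane.
A ketone (C=O on an internal carbon) is the principal characteristic group, giving the suffix -one.
A C=C double bond in the chain gives the infix -ene-.
Choose the numbering such that numbering from this end puts the carbonyl group at C-4 rather than C-8.
With this numbering: the carbonyl at C-4; the double bond between C-8 and C-9.
Assembling the pieces gives undec-8-en-4-one.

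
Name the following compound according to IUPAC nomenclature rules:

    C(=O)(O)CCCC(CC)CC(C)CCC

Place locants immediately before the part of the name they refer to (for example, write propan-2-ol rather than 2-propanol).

Counting along the main chain through the –COOH group gives 10 carbons: the parent is decane.
The principal characteristic group is a carboxylic acid (terminal –COOH), named with the suffix -oic acid.
Number the chain so that the carboxylic acid carbon is C-1 by definition.
This places an ethyl group at C-5; a methyl group at C-7.
Substituent prefixes are cited in alphabetical order (multiplying prefixes like di-/tri- are ignored for ordering).
Assembling the pieces gives 5-ethyl-7-methyldecanoic acid.

5-ethyl-7-methyldecanoic acid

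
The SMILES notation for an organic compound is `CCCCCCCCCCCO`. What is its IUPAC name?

The longest carbon chain that includes the –OH group has 11 carbons, so the parent hydride is undecane.
The principal characteristic group is an alcohol (–OH), named with the suffix -ol.
Number the chain so that numbering from this end puts the hydroxyl group at C-1 rather than C-11.
That gives the hydroxyl at C-1.
Assembling the pieces gives undecan-1-ol.

undecan-1-ol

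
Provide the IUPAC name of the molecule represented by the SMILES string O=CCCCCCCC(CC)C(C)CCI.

8-ethyl-11-iodo-9-methylundecanal

The longest carbon chain that includes the –CHO group has 11 carbons, so the parent hydride is undecane.
The highest-priority functional group is an aldehyde (terminal –CHO), so the name ends in -al.
The numbering direction is chosen so that the aldehyde carbon is C-1 by definition.
That gives an ethyl group at C-8; an iodo group at C-11; a methyl group at C-9.
The substituents are ordered alphabetically, ignoring any di-/tri- multipliers.
Assembling the pieces gives 8-ethyl-11-iodo-9-methylundecanal.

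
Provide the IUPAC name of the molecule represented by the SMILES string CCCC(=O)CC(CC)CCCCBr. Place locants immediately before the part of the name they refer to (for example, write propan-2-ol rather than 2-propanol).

10-bromo-6-ethyldecan-4-one

The longest chain bearing the carbonyl is 10 carbons long (decane).
The principal characteristic group is a ketone (C=O on an internal carbon), named with the suffix -one.
The numbering direction is chosen so that numbering from this end puts the carbonyl group at C-4 rather than C-7.
This places the carbonyl at C-4; a bromo group at C-10; an ethyl group at C-6.
The substituents are ordered alphabetically, ignoring any di-/tri- multipliers.
The name is 10-bromo-6-ethyldecan-4-one.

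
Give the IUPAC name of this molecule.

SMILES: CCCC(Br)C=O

Counting along the main chain through the –CHO group gives 5 carbons: the parent is pentane.
An aldehyde (terminal –CHO) is the principal characteristic group, giving the suffix -al.
Choose the numbering such that the aldehyde carbon is C-1 by definition.
That gives a bromo group at C-2.
Putting it together: 2-bromopentanal.

2-bromopentanal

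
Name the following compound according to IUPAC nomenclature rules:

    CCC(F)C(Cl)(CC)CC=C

The longest carbon chain that includes the multiple bond has 7 carbons, so the parent hydride is heptane.
The chain contains a C=C double bond, so the unsaturation ending is -ene.
Number the chain so that numbering from this end puts the double bond at C-1 rather than C-6.
With this numbering: the double bond between C-1 and C-2; a chloro group at C-4; an ethyl group at C-4; a fluoro group at C-5.
The substituents are ordered alphabetically, ignoring any di-/tri- multipliers.
The name is 4-chloro-4-ethyl-5-fluorohept-1-ene.

4-chloro-4-ethyl-5-fluorohept-1-ene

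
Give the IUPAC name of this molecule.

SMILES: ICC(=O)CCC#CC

1-iodohept-5-yn-2-one

Counting along the main chain through the carbonyl and the multiple bond gives 7 carbons: the parent is heptane.
A ketone (C=O on an internal carbon) is the principal characteristic group, giving the suffix -one.
A C≡C triple bond in the chain gives the infix -yne-.
The numbering direction is chosen so that numbering from this end puts the carbonyl group at C-2 rather than C-6.
This places the carbonyl at C-2; the triple bond between C-5 and C-6; an iodo group at C-1.
Assembling the pieces gives 1-iodohept-5-yn-2-one.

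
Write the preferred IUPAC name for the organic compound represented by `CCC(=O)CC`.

pentan-3-one

Counting along the main chain through the carbonyl gives 5 carbons: the parent is pentane.
The principal characteristic group is a ketone (C=O on an internal carbon), named with the suffix -one.
Numbering from either end gives identical locants here.
That gives the carbonyl at C-3.
Assembling the pieces gives pentan-3-one.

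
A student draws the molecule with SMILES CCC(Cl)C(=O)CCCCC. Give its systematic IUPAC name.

3-chlorononan-4-one

The longest chain bearing the carbonyl is 9 carbons long (nonane).
The principal characteristic group is a ketone (C=O on an internal carbon), named with the suffix -one.
Number the chain so that numbering from this end puts the carbonyl group at C-4 rather than C-6.
With this numbering: the carbonyl at C-4; a chloro group at C-3.
Assembling the pieces gives 3-chlorononan-4-one.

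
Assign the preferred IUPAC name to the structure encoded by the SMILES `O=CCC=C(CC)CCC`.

4-ethylhept-3-enal

The longest chain bearing the –CHO group and the multiple bond is 7 carbons long (heptane).
The highest-priority functional group is an aldehyde (terminal –CHO), so the name ends in -al.
The chain contains a C=C double bond, so the unsaturation ending is -ene.
Number the chain so that the aldehyde carbon is C-1 by definition.
With this numbering: the double bond between C-3 and C-4; an ethyl group at C-4.
Putting it together: 4-ethylhept-3-enal.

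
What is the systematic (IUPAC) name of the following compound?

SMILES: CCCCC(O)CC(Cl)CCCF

The longest chain bearing the –OH group is 10 carbons long (decane).
The principal characteristic group is an alcohol (–OH), named with the suffix -ol.
Choose the numbering such that numbering from this end puts the hydroxyl group at C-5 rather than C-6.
This places the hydroxyl at C-5; a chloro group at C-7; a fluoro group at C-10.
Prefixes are listed alphabetically: chloro, fluoro.
The name is 7-chloro-10-fluorodecan-5-ol.

7-chloro-10-fluorodecan-5-ol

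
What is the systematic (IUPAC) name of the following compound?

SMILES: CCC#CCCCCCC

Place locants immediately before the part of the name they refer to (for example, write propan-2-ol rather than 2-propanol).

The longest carbon chain that includes the multiple bond has 10 carbons, so the parent hydride is decane.
The chain contains a C≡C triple bond, so the unsaturation ending is -yne.
The numbering direction is chosen so that numbering from this end puts the triple bond at C-3 rather than C-7.
That gives the triple bond between C-3 and C-4.
Putting it together: dec-3-yne.

dec-3-yne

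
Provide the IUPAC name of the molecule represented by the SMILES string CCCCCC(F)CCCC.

5-fluorodecane

The longest carbon chain is 10 atoms: the parent is decane.
The numbering direction is chosen so that the substituent locant set {5} is lower than {6} at the first point of difference.
This places a fluoro group at C-5.
Assembling the pieces gives 5-fluorodecane.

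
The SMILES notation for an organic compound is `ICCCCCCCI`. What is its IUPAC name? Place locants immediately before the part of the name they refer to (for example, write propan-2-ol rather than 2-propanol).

1,7-diiodoheptane

The parent chain contains 7 carbons (heptane).
Both numbering directions give the same locant set; either may be used.
With this numbering: iodo groups at C-1 and C-7.
The name is 1,7-diiodoheptane.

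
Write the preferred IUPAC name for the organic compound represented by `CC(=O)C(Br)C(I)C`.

The longest chain bearing the carbonyl is 5 carbons long (pentane).
The highest-priority functional group is a ketone (C=O on an internal carbon), so the name ends in -one.
Choose the numbering such that numbering from this end puts the carbonyl group at C-2 rather than C-4.
This places the carbonyl at C-2; a bromo group at C-3; an iodo group at C-4.
Substituent prefixes are cited in alphabetical order (multiplying prefixes like di-/tri- are ignored for ordering).
The name is 3-bromo-4-iodopentan-2-one.

3-bromo-4-iodopentan-2-one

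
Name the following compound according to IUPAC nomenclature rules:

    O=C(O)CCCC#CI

The longest carbon chain that includes the –COOH group and the multiple bond has 6 carbons, so the parent hydride is hexane.
The principal characteristic group is a carboxylic acid (terminal –COOH), named with the suffix -oic acid.
A C≡C triple bond in the chain gives the infix -yne-.
The numbering direction is chosen so that the carboxylic acid carbon is C-1 by definition.
This places the triple bond between C-5 and C-6; an iodo group at C-6.
Assembling the pieces gives 6-iodohex-5-ynoic acid.

6-iodohex-5-ynoic acid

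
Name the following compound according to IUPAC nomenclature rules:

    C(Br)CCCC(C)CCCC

The longest carbon chain is 9 atoms: the parent is nonane.
Number the chain so that the substituent locant set {1,5} is lower than {5,9} at the first point of difference.
This places a bromo group at C-1; a methyl group at C-5.
The substituents are ordered alphabetically, ignoring any di-/tri- multipliers.
The name is 1-bromo-5-methylnonane.

1-bromo-5-methylnonane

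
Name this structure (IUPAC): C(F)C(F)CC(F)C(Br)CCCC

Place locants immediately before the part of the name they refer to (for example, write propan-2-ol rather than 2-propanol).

5-bromo-1,2,4-trifluorononane

The parent chain contains 9 carbons (nonane).
The numbering direction is chosen so that the substituent locant set {1,2,4,5} is lower than {5,6,8,9} at the first point of difference.
That gives a bromo group at C-5; fluoro groups at C-1 and C-2 and C-4.
Prefixes are listed alphabetically: bromo, fluoro.
Assembling the pieces gives 5-bromo-1,2,4-trifluorononane.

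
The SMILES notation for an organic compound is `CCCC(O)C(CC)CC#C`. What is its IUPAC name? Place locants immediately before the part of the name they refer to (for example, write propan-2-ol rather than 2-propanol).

The longest chain bearing the –OH group and the multiple bond is 8 carbons long (octane).
The principal characteristic group is an alcohol (–OH), named with the suffix -ol.
There is one C≡C triple bond, indicated by the ending -yne.
The numbering direction is chosen so that numbering from this end puts the hydroxyl group at C-4 rather than C-5.
That gives the hydroxyl at C-4; the triple bond between C-7 and C-8; an ethyl group at C-5.
The name is 5-ethyloct-7-yn-4-ol.

5-ethyloct-7-yn-4-ol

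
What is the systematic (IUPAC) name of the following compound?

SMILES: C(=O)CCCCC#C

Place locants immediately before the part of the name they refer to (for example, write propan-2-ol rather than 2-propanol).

hept-6-ynal

The longest carbon chain that includes the –CHO group and the multiple bond has 7 carbons, so the parent hydride is heptane.
The principal characteristic group is an aldehyde (terminal –CHO), named with the suffix -al.
There is one C≡C triple bond, indicated by the ending -yne.
Number the chain so that the aldehyde carbon is C-1 by definition.
This places the triple bond between C-6 and C-7.
Assembling the pieces gives hept-6-ynal.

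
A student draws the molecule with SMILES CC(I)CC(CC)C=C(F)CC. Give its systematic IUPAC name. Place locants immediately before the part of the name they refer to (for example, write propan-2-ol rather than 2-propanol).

5-ethyl-3-fluoro-7-iodooct-3-ene

Counting along the main chain through the multiple bond gives 8 carbons: the parent is octane.
A C=C double bond in the chain gives the infix -ene-.
Choose the numbering such that numbering from this end puts the double bond at C-3 rather than C-5.
That gives the double bond between C-3 and C-4; an ethyl group at C-5; a fluoro group at C-3; an iodo group at C-7.
The substituents are ordered alphabetically, ignoring any di-/tri- multipliers.
Assembling the pieces gives 5-ethyl-3-fluoro-7-iodooct-3-ene.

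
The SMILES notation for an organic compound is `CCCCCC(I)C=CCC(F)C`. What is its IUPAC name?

2-fluoro-6-iodoundec-4-ene

The longest chain bearing the multiple bond is 11 carbons long (undecane).
The chain contains a C=C double bond, so the unsaturation ending is -ene.
Number the chain so that numbering from this end puts the double bond at C-4 rather than C-7.
That gives the double bond between C-4 and C-5; a fluoro group at C-2; an iodo group at C-6.
Substituent prefixes are cited in alphabetical order (multiplying prefixes like di-/tri- are ignored for ordering).
The name is 2-fluoro-6-iodoundec-4-ene.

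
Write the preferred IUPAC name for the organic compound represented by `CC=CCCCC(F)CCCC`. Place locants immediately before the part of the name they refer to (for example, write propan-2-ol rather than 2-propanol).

7-fluoroundec-2-ene

Counting along the main chain through the multiple bond gives 11 carbons: the parent is undecane.
The chain contains a C=C double bond, so the unsaturation ending is -ene.
Number the chain so that numbering from this end puts the double bond at C-2 rather than C-9.
That gives the double bond between C-2 and C-3; a fluoro group at C-7.
Putting it together: 7-fluoroundec-2-ene.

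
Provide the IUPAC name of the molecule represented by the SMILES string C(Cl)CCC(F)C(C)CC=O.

Counting along the main chain through the –CHO group gives 7 carbons: the parent is heptane.
The principal characteristic group is an aldehyde (terminal –CHO), named with the suffix -al.
The numbering direction is chosen so that the aldehyde carbon is C-1 by definition.
That gives a chloro group at C-7; a fluoro group at C-4; a methyl group at C-3.
The substituents are ordered alphabetically, ignoring any di-/tri- multipliers.
Putting it together: 7-chloro-4-fluoro-3-methylheptanal.

7-chloro-4-fluoro-3-methylheptanal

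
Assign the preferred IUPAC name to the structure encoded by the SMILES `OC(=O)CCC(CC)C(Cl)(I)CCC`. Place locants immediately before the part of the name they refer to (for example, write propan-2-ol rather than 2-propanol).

5-chloro-4-ethyl-5-iodooctanoic acid

The longest chain bearing the –COOH group is 8 carbons long (octane).
The highest-priority functional group is a carboxylic acid (terminal –COOH), so the name ends in -oic acid.
Choose the numbering such that the carboxylic acid carbon is C-1 by definition.
This places a chloro group at C-5; an ethyl group at C-4; an iodo group at C-5.
Prefixes are listed alphabetically: chloro, ethyl, iodo.
Putting it together: 5-chloro-4-ethyl-5-iodooctanoic acid.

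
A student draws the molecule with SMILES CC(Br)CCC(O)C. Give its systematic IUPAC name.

Counting along the main chain through the –OH group gives 6 carbons: the parent is hexane.
An alcohol (–OH) is the principal characteristic group, giving the suffix -ol.
Choose the numbering such that numbering from this end puts the hydroxyl group at C-2 rather than C-5.
That gives the hydroxyl at C-2; a bromo group at C-5.
Assembling the pieces gives 5-bromohexan-2-ol.

5-bromohexan-2-ol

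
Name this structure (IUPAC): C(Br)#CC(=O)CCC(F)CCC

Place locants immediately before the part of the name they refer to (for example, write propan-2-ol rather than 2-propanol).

1-bromo-6-fluoronon-1-yn-3-one

Counting along the main chain through the carbonyl and the multiple bond gives 9 carbons: the parent is nonane.
The highest-priority functional group is a ketone (C=O on an internal carbon), so the name ends in -one.
There is one C≡C triple bond, indicated by the ending -yne.
Number the chain so that numbering from this end puts the carbonyl group at C-3 rather than C-7.
This places the carbonyl at C-3; the triple bond between C-1 and C-2; a bromo group at C-1; a fluoro group at C-6.
The substituents are ordered alphabetically, ignoring any di-/tri- multipliers.
Putting it together: 1-bromo-6-fluoronon-1-yn-3-one.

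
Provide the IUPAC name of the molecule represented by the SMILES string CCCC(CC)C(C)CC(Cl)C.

2-chloro-5-ethyl-4-methyloctane

The parent chain contains 8 carbons (octane).
Number the chain so that the substituent locant set {2,4,5} is lower than {4,5,7} at the first point of difference.
With this numbering: a chloro group at C-2; an ethyl group at C-5; a methyl group at C-4.
Substituent prefixes are cited in alphabetical order (multiplying prefixes like di-/tri- are ignored for ordering).
Assembling the pieces gives 2-chloro-5-ethyl-4-methyloctane.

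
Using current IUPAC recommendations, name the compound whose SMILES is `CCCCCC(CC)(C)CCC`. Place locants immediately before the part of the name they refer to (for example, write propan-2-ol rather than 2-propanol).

The longest carbon chain is 9 atoms: the parent is nonane.
Choose the numbering such that the substituent locant set {4,4} is lower than {6,6} at the first point of difference.
With this numbering: an ethyl group at C-4; a methyl group at C-4.
Substituent prefixes are cited in alphabetical order (multiplying prefixes like di-/tri- are ignored for ordering).
Putting it together: 4-ethyl-4-methylnonane.

4-ethyl-4-methylnonane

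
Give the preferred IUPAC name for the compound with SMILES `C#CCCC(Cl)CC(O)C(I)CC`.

6-chloro-3-iododec-9-yn-4-ol

The longest chain bearing the –OH group and the multiple bond is 10 carbons long (decane).
An alcohol (–OH) is the principal characteristic group, giving the suffix -ol.
A C≡C triple bond in the chain gives the infix -yne-.
Choose the numbering such that numbering from this end puts the hydroxyl group at C-4 rather than C-7.
That gives the hydroxyl at C-4; the triple bond between C-9 and C-10; a chloro group at C-6; an iodo group at C-3.
Prefixes are listed alphabetically: chloro, iodo.
The name is 6-chloro-3-iododec-9-yn-4-ol.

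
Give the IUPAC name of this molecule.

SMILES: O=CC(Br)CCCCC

Counting along the main chain through the –CHO group gives 7 carbons: the parent is heptane.
The highest-priority functional group is an aldehyde (terminal –CHO), so the name ends in -al.
Number the chain so that the aldehyde carbon is C-1 by definition.
With this numbering: a bromo group at C-2.
Assembling the pieces gives 2-bromoheptanal.

2-bromoheptanal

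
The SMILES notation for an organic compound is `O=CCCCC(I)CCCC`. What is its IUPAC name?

5-iodononanal

The longest carbon chain that includes the –CHO group has 9 carbons, so the parent hydride is nonane.
The principal characteristic group is an aldehyde (terminal –CHO), named with the suffix -al.
Number the chain so that the aldehyde carbon is C-1 by definition.
That gives an iodo group at C-5.
Putting it together: 5-iodononanal.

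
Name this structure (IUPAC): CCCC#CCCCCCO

The longest chain bearing the –OH group and the multiple bond is 10 carbons long (decane).
The highest-priority functional group is an alcohol (–OH), so the name ends in -ol.
There is one C≡C triple bond, indicated by the ending -yne.
Number the chain so that numbering from this end puts the hydroxyl group at C-1 rather than C-10.
With this numbering: the hydroxyl at C-1; the triple bond between C-6 and C-7.
Putting it together: dec-6-yn-1-ol.

dec-6-yn-1-ol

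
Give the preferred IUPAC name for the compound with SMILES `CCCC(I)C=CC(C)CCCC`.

4-iodo-7-methylundec-5-ene

The longest carbon chain that includes the multiple bond has 11 carbons, so the parent hydride is undecane.
There is one C=C double bond, indicated by the ending -ene.
The numbering direction is chosen so that numbering from this end puts the double bond at C-5 rather than C-6.
This places the double bond between C-5 and C-6; an iodo group at C-4; a methyl group at C-7.
The substituents are ordered alphabetically, ignoring any di-/tri- multipliers.
Putting it together: 4-iodo-7-methylundec-5-ene.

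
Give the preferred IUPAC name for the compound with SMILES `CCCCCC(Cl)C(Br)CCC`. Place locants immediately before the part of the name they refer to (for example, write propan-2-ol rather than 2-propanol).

4-bromo-5-chlorodecane

The longest carbon chain is 10 atoms: the parent is decane.
Number the chain so that the substituent locant set {4,5} is lower than {6,7} at the first point of difference.
This places a bromo group at C-4; a chloro group at C-5.
The substituents are ordered alphabetically, ignoring any di-/tri- multipliers.
The name is 4-bromo-5-chlorodecane.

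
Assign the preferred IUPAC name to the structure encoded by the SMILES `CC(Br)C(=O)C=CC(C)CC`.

2-bromo-6-methyloct-4-en-3-one

The longest carbon chain that includes the carbonyl and the multiple bond has 8 carbons, so the parent hydride is octane.
A ketone (C=O on an internal carbon) is the principal characteristic group, giving the suffix -one.
There is one C=C double bond, indicated by the ending -ene.
The numbering direction is chosen so that numbering from this end puts the carbonyl group at C-3 rather than C-6.
That gives the carbonyl at C-3; the double bond between C-4 and C-5; a bromo group at C-2; a methyl group at C-6.
The substituents are ordered alphabetically, ignoring any di-/tri- multipliers.
The name is 2-bromo-6-methyloct-4-en-3-one.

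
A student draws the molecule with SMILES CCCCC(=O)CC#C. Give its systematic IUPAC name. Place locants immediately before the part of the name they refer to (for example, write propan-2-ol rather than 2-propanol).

The longest chain bearing the carbonyl and the multiple bond is 8 carbons long (octane).
The highest-priority functional group is a ketone (C=O on an internal carbon), so the name ends in -one.
The chain contains a C≡C triple bond, so the unsaturation ending is -yne.
The numbering direction is chosen so that numbering from this end puts the carbonyl group at C-4 rather than C-5.
This places the carbonyl at C-4; the triple bond between C-1 and C-2.
Assembling the pieces gives oct-1-yn-4-one.

oct-1-yn-4-one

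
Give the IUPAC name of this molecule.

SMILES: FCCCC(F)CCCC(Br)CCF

The longest carbon chain is 10 atoms: the parent is decane.
Choose the numbering such that the substituent locant set {1,3,7,10} is lower than {1,4,8,10} at the first point of difference.
With this numbering: a bromo group at C-3; fluoro groups at C-1 and C-7 and C-10.
The substituents are ordered alphabetically, ignoring any di-/tri- multipliers.
Putting it together: 3-bromo-1,7,10-trifluorodecane.

3-bromo-1,7,10-trifluorodecane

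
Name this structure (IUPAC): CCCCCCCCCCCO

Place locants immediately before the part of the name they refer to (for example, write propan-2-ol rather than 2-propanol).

The longest carbon chain that includes the –OH group has 11 carbons, so the parent hydride is undecane.
The highest-priority functional group is an alcohol (–OH), so the name ends in -ol.
Choose the numbering such that numbering from this end puts the hydroxyl group at C-1 rather than C-11.
This places the hydroxyl at C-1.
The name is undecan-1-ol.

undecan-1-ol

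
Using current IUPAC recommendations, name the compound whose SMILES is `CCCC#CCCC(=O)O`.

The longest chain bearing the –COOH group and the multiple bond is 8 carbons long (octane).
A carboxylic acid (terminal –COOH) is the principal characteristic group, giving the suffix -oic acid.
The chain contains a C≡C triple bond, so the unsaturation ending is -yne.
Choose the numbering such that the carboxylic acid carbon is C-1 by definition.
That gives the triple bond between C-4 and C-5.
Putting it together: oct-4-ynoic acid.

oct-4-ynoic acid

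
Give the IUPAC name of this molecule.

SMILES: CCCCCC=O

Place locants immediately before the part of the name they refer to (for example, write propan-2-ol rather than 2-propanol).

hexanal

The longest chain bearing the –CHO group is 6 carbons long (hexane).
The highest-priority functional group is an aldehyde (terminal –CHO), so the name ends in -al.
The numbering direction is chosen so that the aldehyde carbon is C-1 by definition.
Putting it together: hexanal.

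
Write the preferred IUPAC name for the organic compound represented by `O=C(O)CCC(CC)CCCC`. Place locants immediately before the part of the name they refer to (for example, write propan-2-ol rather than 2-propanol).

4-ethyloctanoic acid

The longest carbon chain that includes the –COOH group has 8 carbons, so the parent hydride is octane.
The principal characteristic group is a carboxylic acid (terminal –COOH), named with the suffix -oic acid.
Number the chain so that the carboxylic acid carbon is C-1 by definition.
With this numbering: an ethyl group at C-4.
Assembling the pieces gives 4-ethyloctanoic acid.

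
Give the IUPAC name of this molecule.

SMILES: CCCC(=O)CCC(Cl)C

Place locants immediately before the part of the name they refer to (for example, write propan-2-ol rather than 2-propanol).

7-chlorooctan-4-one

Counting along the main chain through the carbonyl gives 8 carbons: the parent is octane.
A ketone (C=O on an internal carbon) is the principal characteristic group, giving the suffix -one.
Number the chain so that numbering from this end puts the carbonyl group at C-4 rather than C-5.
With this numbering: the carbonyl at C-4; a chloro group at C-7.
Assembling the pieces gives 7-chlorooctan-4-one.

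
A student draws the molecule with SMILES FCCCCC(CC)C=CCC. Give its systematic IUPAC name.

5-ethyl-9-fluoronon-3-ene

Counting along the main chain through the multiple bond gives 9 carbons: the parent is nonane.
A C=C double bond in the chain gives the infix -ene-.
Number the chain so that numbering from this end puts the double bond at C-3 rather than C-6.
This places the double bond between C-3 and C-4; an ethyl group at C-5; a fluoro group at C-9.
Prefixes are listed alphabetically: ethyl, fluoro.
The name is 5-ethyl-9-fluoronon-3-ene.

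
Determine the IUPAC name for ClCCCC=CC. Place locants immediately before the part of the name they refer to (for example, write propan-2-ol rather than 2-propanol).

6-chlorohex-2-ene

Counting along the main chain through the multiple bond gives 6 carbons: the parent is hexane.
There is one C=C double bond, indicated by the ending -ene.
Choose the numbering such that numbering from this end puts the double bond at C-2 rather than C-4.
That gives the double bond between C-2 and C-3; a chloro group at C-6.
The name is 6-chlorohex-2-ene.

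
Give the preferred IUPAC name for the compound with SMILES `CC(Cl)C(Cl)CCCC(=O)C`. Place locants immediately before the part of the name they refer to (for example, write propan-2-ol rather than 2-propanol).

The longest chain bearing the carbonyl is 8 carbons long (octane).
The highest-priority functional group is a ketone (C=O on an internal carbon), so the name ends in -one.
Choose the numbering such that numbering from this end puts the carbonyl group at C-2 rather than C-7.
This places the carbonyl at C-2; chloro groups at C-6 and C-7.
The name is 6,7-dichlorooctan-2-one.

6,7-dichlorooctan-2-one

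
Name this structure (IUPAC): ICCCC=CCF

The longest carbon chain that includes the multiple bond has 6 carbons, so the parent hydride is hexane.
There is one C=C double bond, indicated by the ending -ene.
Choose the numbering such that numbering from this end puts the double bond at C-2 rather than C-4.
With this numbering: the double bond between C-2 and C-3; a fluoro group at C-1; an iodo group at C-6.
Prefixes are listed alphabetically: fluoro, iodo.
The name is 1-fluoro-6-iodohex-2-ene.

1-fluoro-6-iodohex-2-ene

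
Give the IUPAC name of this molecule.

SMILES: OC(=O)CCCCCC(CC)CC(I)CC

The longest carbon chain that includes the –COOH group has 11 carbons, so the parent hydride is undecane.
The highest-priority functional group is a carboxylic acid (terminal –COOH), so the name ends in -oic acid.
Choose the numbering such that the carboxylic acid carbon is C-1 by definition.
That gives an ethyl group at C-7; an iodo group at C-9.
The substituents are ordered alphabetically, ignoring any di-/tri- multipliers.
The name is 7-ethyl-9-iodoundecanoic acid.

7-ethyl-9-iodoundecanoic acid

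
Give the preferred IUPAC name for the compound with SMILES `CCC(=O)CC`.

pentan-3-one

Counting along the main chain through the carbonyl gives 5 carbons: the parent is pentane.
The highest-priority functional group is a ketone (C=O on an internal carbon), so the name ends in -one.
Both numbering directions give the same locant set; either may be used.
That gives the carbonyl at C-3.
Putting it together: pentan-3-one.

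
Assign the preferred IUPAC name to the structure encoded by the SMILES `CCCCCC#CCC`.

Counting along the main chain through the multiple bond gives 9 carbons: the parent is nonane.
There is one C≡C triple bond, indicated by the ending -yne.
Choose the numbering such that numbering from this end puts the triple bond at C-3 rather than C-6.
With this numbering: the triple bond between C-3 and C-4.
Assembling the pieces gives non-3-yne.

non-3-yne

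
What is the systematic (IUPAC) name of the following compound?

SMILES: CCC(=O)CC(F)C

The longest chain bearing the carbonyl is 6 carbons long (hexane).
The highest-priority functional group is a ketone (C=O on an internal carbon), so the name ends in -one.
Number the chain so that numbering from this end puts the carbonyl group at C-3 rather than C-4.
With this numbering: the carbonyl at C-3; a fluoro group at C-5.
The name is 5-fluorohexan-3-one.

5-fluorohexan-3-one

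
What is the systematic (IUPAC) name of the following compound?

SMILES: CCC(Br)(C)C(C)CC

3-bromo-3,4-dimethylhexane

The longest continuous carbon chain has 6 atoms, so the parent hydride is hexane.
Choose the numbering such that the substituent locant set {3,3,4} is lower than {3,4,4} at the first point of difference.
This places a bromo group at C-3; methyl groups at C-3 and C-4.
The substituents are ordered alphabetically, ignoring any di-/tri- multipliers.
The name is 3-bromo-3,4-dimethylhexane.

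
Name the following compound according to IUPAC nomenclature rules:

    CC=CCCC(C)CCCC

6-methyldec-2-ene

The longest carbon chain that includes the multiple bond has 10 carbons, so the parent hydride is decane.
A C=C double bond in the chain gives the infix -ene-.
The numbering direction is chosen so that numbering from this end puts the double bond at C-2 rather than C-8.
With this numbering: the double bond between C-2 and C-3; a methyl group at C-6.
Putting it together: 6-methyldec-2-ene.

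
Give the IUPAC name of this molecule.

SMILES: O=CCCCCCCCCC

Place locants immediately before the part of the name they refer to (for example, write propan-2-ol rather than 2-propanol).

The longest carbon chain that includes the –CHO group has 10 carbons, so the parent hydride is decane.
An aldehyde (terminal –CHO) is the principal characteristic group, giving the suffix -al.
Choose the numbering such that the aldehyde carbon is C-1 by definition.
Assembling the pieces gives decanal.

decanal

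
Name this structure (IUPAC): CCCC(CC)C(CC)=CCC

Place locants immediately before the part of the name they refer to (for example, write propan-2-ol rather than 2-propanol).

The longest carbon chain that includes the multiple bond has 8 carbons, so the parent hydride is octane.
A C=C double bond in the chain gives the infix -ene-.
The numbering direction is chosen so that numbering from this end puts the double bond at C-3 rather than C-5.
That gives the double bond between C-3 and C-4; ethyl groups at C-4 and C-5.
Putting it together: 4,5-diethyloct-3-ene.

4,5-diethyloct-3-ene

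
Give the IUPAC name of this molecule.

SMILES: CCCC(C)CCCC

The parent chain contains 8 carbons (octane).
The numbering direction is chosen so that the substituent locant set {4} is lower than {5} at the first point of difference.
With this numbering: a methyl group at C-4.
The name is 4-methyloctane.

4-methyloctane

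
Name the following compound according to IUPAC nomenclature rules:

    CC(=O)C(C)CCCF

6-fluoro-3-methylhexan-2-one

The longest chain bearing the carbonyl is 6 carbons long (hexane).
A ketone (C=O on an internal carbon) is the principal characteristic group, giving the suffix -one.
Number the chain so that numbering from this end puts the carbonyl group at C-2 rather than C-5.
With this numbering: the carbonyl at C-2; a fluoro group at C-6; a methyl group at C-3.
The substituents are ordered alphabetically, ignoring any di-/tri- multipliers.
Assembling the pieces gives 6-fluoro-3-methylhexan-2-one.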